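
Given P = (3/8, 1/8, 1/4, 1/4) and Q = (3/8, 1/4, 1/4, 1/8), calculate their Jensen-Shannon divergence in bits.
0.0306 bits

Jensen-Shannon divergence is:
JSD(P||Q) = 0.5 × D_KL(P||M) + 0.5 × D_KL(Q||M)
where M = 0.5 × (P + Q) is the mixture distribution.

M = 0.5 × (3/8, 1/8, 1/4, 1/4) + 0.5 × (3/8, 1/4, 1/4, 1/8) = (3/8, 3/16, 1/4, 3/16)

D_KL(P||M) = 0.0306 bits
D_KL(Q||M) = 0.0306 bits

JSD(P||Q) = 0.5 × 0.0306 + 0.5 × 0.0306 = 0.0306 bits

Unlike KL divergence, JSD is symmetric and bounded: 0 ≤ JSD ≤ log(2).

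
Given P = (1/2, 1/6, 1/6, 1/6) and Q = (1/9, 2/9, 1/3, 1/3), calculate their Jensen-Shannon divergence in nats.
0.0972 nats

Jensen-Shannon divergence is:
JSD(P||Q) = 0.5 × D_KL(P||M) + 0.5 × D_KL(Q||M)
where M = 0.5 × (P + Q) is the mixture distribution.

M = 0.5 × (1/2, 1/6, 1/6, 1/6) + 0.5 × (1/9, 2/9, 1/3, 1/3) = (11/36, 7/36, 1/4, 1/4)

D_KL(P||M) = 0.0854 nats
D_KL(Q||M) = 0.1091 nats

JSD(P||Q) = 0.5 × 0.0854 + 0.5 × 0.1091 = 0.0972 nats

Unlike KL divergence, JSD is symmetric and bounded: 0 ≤ JSD ≤ log(2).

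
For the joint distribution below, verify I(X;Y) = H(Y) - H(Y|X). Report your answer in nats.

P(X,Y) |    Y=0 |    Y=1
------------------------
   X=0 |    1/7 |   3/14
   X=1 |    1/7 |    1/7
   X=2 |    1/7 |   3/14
I(X;Y) = 0.0041 nats

Mutual information has multiple equivalent forms:
- I(X;Y) = H(X) - H(X|Y)
- I(X;Y) = H(Y) - H(Y|X)
- I(X;Y) = H(X) + H(Y) - H(X,Y)

Computing all quantities:
H(X) = 1.0934, H(Y) = 0.6829, H(X,Y) = 1.7721
H(X|Y) = 1.0892, H(Y|X) = 0.6788

Verification:
H(X) - H(X|Y) = 1.0934 - 1.0892 = 0.0041
H(Y) - H(Y|X) = 0.6829 - 0.6788 = 0.0041
H(X) + H(Y) - H(X,Y) = 1.0934 + 0.6829 - 1.7721 = 0.0041

All forms give I(X;Y) = 0.0041 nats. ✓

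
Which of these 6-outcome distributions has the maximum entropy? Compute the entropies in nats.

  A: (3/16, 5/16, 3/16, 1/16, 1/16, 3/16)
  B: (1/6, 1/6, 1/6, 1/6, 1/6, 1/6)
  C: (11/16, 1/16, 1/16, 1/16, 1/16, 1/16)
B

For a discrete distribution over n outcomes, entropy is maximized by the uniform distribution.

Computing entropies:
H(A) = 1.6517 nats
H(B) = 1.7918 nats
H(C) = 1.1240 nats

The uniform distribution (where all probabilities equal 1/6) achieves the maximum entropy of log_e(6) = 1.7918 nats.

Distribution B has the highest entropy.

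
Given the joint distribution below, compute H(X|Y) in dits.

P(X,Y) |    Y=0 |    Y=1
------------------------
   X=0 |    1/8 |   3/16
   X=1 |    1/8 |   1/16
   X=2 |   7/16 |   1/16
0.3999 dits

Using the chain rule: H(X|Y) = H(X,Y) - H(Y)

First, compute H(X,Y) = 0.6697 dits

Marginal P(Y) = (11/16, 5/16)
H(Y) = 0.2697 dits

H(X|Y) = H(X,Y) - H(Y) = 0.6697 - 0.2697 = 0.3999 dits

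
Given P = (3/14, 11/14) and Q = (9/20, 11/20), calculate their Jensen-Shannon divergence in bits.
0.0459 bits

Jensen-Shannon divergence is:
JSD(P||Q) = 0.5 × D_KL(P||M) + 0.5 × D_KL(Q||M)
where M = 0.5 × (P + Q) is the mixture distribution.

M = 0.5 × (3/14, 11/14) + 0.5 × (9/20, 11/20) = (0.332143, 0.667857)

D_KL(P||M) = 0.0487 bits
D_KL(Q||M) = 0.0431 bits

JSD(P||Q) = 0.5 × 0.0487 + 0.5 × 0.0431 = 0.0459 bits

Unlike KL divergence, JSD is symmetric and bounded: 0 ≤ JSD ≤ log(2).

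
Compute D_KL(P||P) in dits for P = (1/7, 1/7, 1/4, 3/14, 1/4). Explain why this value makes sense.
0.0000 dits

KL divergence satisfies the Gibbs inequality: D_KL(P||Q) ≥ 0 for all distributions P, Q.

D_KL(P||Q) = Σ p(x) log(p(x)/q(x))
Each term is p(x) × log_10(p(x)/p(x)) = p(x) × log_10(1) = 0, so the sum is 0.
D_KL(P||Q) = 0.0000 dits

When P = Q, the KL divergence is exactly 0, as there is no 'divergence' between identical distributions.

This non-negativity is a fundamental property: relative entropy cannot be negative because it measures how different Q is from P.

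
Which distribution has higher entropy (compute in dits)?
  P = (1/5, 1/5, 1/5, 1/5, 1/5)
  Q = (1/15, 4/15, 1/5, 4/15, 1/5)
P

Computing entropies in dits:
H(P) = 0.6990
H(Q) = 0.6641

Distribution P has higher entropy.

Intuition: The distribution closer to uniform (more spread out) has higher entropy.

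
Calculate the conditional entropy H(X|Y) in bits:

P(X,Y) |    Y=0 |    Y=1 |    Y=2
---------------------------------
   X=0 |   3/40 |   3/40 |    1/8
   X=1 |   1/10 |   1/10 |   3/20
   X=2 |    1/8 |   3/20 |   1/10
1.5495 bits

Using the chain rule: H(X|Y) = H(X,Y) - H(Y)

First, compute H(X,Y) = 3.1282 bits

Marginal P(Y) = (3/10, 13/40, 3/8)
H(Y) = 1.5787 bits

H(X|Y) = H(X,Y) - H(Y) = 3.1282 - 1.5787 = 1.5495 bits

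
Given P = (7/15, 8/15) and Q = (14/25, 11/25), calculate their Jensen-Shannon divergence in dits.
0.0019 dits

Jensen-Shannon divergence is:
JSD(P||Q) = 0.5 × D_KL(P||M) + 0.5 × D_KL(Q||M)
where M = 0.5 × (P + Q) is the mixture distribution.

M = 0.5 × (7/15, 8/15) + 0.5 × (14/25, 11/25) = (0.513333, 0.486667)

D_KL(P||M) = 0.0019 dits
D_KL(Q||M) = 0.0019 dits

JSD(P||Q) = 0.5 × 0.0019 + 0.5 × 0.0019 = 0.0019 dits

Unlike KL divergence, JSD is symmetric and bounded: 0 ≤ JSD ≤ log(2).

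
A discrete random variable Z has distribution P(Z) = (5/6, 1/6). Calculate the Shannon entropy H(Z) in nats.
0.4506 nats

Shannon entropy is H(X) = -Σ p(x) log p(x).

For P = (5/6, 1/6):
H = -5/6 × log_e(5/6) -1/6 × log_e(1/6)
H = 0.4506 nats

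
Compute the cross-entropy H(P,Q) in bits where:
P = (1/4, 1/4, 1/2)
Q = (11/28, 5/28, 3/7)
1.5695 bits

Cross-entropy: H(P,Q) = -Σ p(x) log q(x)

Alternatively: H(P,Q) = H(P) + D_KL(P||Q)
H(P) = 1.5000 bits
D_KL(P||Q) = 0.0695 bits

H(P,Q) = 1.5000 + 0.0695 = 1.5695 bits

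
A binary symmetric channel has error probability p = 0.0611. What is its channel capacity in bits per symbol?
0.6682 bits

For a binary symmetric channel (BSC) with error probability p:
Capacity C = 1 - H(p) bits per symbol

where H(p) = -p log₂(p) - (1-p) log₂(1-p) is the binary entropy function.

H(0.0611) = 0.3318 bits
C = 1 - 0.3318 = 0.6682 bits per symbol

This means we can reliably transmit up to 0.6682 bits of information per channel use.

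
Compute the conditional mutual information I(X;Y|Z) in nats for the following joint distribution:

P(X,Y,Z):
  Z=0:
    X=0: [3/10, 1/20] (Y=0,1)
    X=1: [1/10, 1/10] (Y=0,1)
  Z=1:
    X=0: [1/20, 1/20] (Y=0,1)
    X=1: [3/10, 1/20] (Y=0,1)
0.0656 nats

Conditional mutual information: I(X;Y|Z) = H(X|Z) + H(Y|Z) - H(X,Y|Z)

H(Z) = 0.6881
H(X,Z) = 1.2870 → H(X|Z) = 0.5989
H(Y,Z) = 1.2488 → H(Y|Z) = 0.5606
H(X,Y,Z) = 1.7820 → H(X,Y|Z) = 1.0939

I(X;Y|Z) = 0.5989 + 0.5606 - 1.0939 = 0.0656 nats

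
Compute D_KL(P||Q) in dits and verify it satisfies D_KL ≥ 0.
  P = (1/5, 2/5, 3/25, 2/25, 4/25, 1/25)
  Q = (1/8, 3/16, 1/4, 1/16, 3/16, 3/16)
0.1049 dits

KL divergence satisfies the Gibbs inequality: D_KL(P||Q) ≥ 0 for all distributions P, Q.

D_KL(P||Q) = Σ p(x) log(p(x)/q(x))
Term by term:
  x=0: 1/5 × log_10[(1/5)/(1/8)] = 0.0408
  x=1: 2/5 × log_10[(2/5)/(3/16)] = 0.1316
  x=2: 3/25 × log_10[(3/25)/(1/4)] = -0.0383
  x=3: 2/25 × log_10[(2/25)/(1/16)] = 0.0086
  x=4: 4/25 × log_10[(4/25)/(3/16)] = -0.0110
  x=5: 1/25 × log_10[(1/25)/(3/16)] = -0.0268
D_KL(P||Q) = 0.1049 dits

D_KL(P||Q) = 0.1049 ≥ 0 ✓

This non-negativity is a fundamental property: relative entropy cannot be negative because it measures how different Q is from P.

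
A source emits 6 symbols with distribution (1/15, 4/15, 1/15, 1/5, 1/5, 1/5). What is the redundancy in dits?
0.0489 dits

Redundancy measures how far a source is from maximum entropy:
R = H_max - H(X)

Maximum entropy for 6 symbols: H_max = log_10(6) = 0.7782 dits
Actual entropy: H(X) = 0.7293 dits
Redundancy: R = 0.7782 - 0.7293 = 0.0489 dits

This redundancy represents potential for compression: the source could be compressed by 0.0489 dits per symbol.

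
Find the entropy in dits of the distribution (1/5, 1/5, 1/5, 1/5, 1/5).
0.6990 dits

Shannon entropy is H(X) = -Σ p(x) log p(x).

For P = (1/5, 1/5, 1/5, 1/5, 1/5):
H = -1/5 × log_10(1/5) -1/5 × log_10(1/5) -1/5 × log_10(1/5) -1/5 × log_10(1/5) -1/5 × log_10(1/5)
H = 0.6990 dits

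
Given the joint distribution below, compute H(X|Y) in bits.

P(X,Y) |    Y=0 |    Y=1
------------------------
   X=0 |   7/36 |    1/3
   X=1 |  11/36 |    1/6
0.9412 bits

Using the chain rule: H(X|Y) = H(X,Y) - H(Y)

First, compute H(X,Y) = 1.9412 bits

Marginal P(Y) = (1/2, 1/2)
H(Y) = 1.0000 bits

H(X|Y) = H(X,Y) - H(Y) = 1.9412 - 1.0000 = 0.9412 bits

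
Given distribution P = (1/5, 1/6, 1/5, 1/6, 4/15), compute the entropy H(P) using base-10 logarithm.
0.6920 dits

Shannon entropy is H(X) = -Σ p(x) log p(x).

For P = (1/5, 1/6, 1/5, 1/6, 4/15):
H = -1/5 × log_10(1/5) -1/6 × log_10(1/6) -1/5 × log_10(1/5) -1/6 × log_10(1/6) -4/15 × log_10(4/15)
H = 0.6920 dits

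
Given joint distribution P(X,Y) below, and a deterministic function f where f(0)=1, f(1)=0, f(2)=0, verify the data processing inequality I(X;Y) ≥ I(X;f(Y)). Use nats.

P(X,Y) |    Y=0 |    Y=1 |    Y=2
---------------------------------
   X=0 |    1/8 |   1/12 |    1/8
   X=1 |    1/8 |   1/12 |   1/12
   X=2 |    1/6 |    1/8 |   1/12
I(X;Y) = 0.0103, I(X;f(Y)) = 0.0019, inequality holds: 0.0103 ≥ 0.0019

Data Processing Inequality: For any Markov chain X → Y → Z, we have I(X;Y) ≥ I(X;Z).

Here Z = f(Y) is a deterministic function of Y, forming X → Y → Z.

Original I(X;Y) = 0.0103 nats

After applying f:
P(X,Z) where Z=f(Y):
- P(X,Z=0) = P(X,Y=1) + P(X,Y=2)
- P(X,Z=1) = P(X,Y=0)

I(X;Z) = I(X;f(Y)) = 0.0019 nats

Verification: 0.0103 ≥ 0.0019 ✓

Information cannot be created by processing; the function f can only lose information about X.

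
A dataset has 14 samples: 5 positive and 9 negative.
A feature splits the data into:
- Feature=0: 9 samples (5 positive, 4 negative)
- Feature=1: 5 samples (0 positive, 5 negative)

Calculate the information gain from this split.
0.3032 bits

Information Gain = H(Y) - H(Y|Feature)

Before split:
P(positive) = 5/14 = 0.3571
H(Y) = 0.9403 bits

After split:
Feature=0: H = 0.9911 bits (weight = 9/14)
Feature=1: H = 0.0000 bits (weight = 5/14)
H(Y|Feature) = (9/14)×0.9911 + (5/14)×0.0000 = 0.6371 bits

Information Gain = 0.9403 - 0.6371 = 0.3032 bits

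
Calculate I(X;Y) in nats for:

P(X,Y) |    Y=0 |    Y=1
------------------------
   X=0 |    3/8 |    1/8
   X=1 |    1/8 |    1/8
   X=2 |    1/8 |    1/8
0.0338 nats

Mutual information: I(X;Y) = H(X) + H(Y) - H(X,Y)

Marginals:
P(X) = (1/2, 1/4, 1/4), H(X) = 1.0397 nats
P(Y) = (5/8, 3/8), H(Y) = 0.6616 nats

Joint entropy: H(X,Y) = 1.6675 nats

I(X;Y) = 1.0397 + 0.6616 - 1.6675 = 0.0338 nats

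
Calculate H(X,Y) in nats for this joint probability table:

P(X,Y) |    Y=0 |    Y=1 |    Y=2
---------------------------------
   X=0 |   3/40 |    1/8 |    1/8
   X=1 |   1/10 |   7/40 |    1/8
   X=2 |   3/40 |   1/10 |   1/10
2.1641 nats

Joint entropy is H(X,Y) = -Σ_{x,y} p(x,y) log p(x,y).

Summing over all non-zero entries:
H(X,Y) = -[3/40·log_e(3/40) + 1/8·log_e(1/8) + 1/8·log_e(1/8) + 1/10·log_e(1/10) + 7/40·log_e(7/40) + 1/8·log_e(1/8) + 3/40·log_e(3/40) + 1/10·log_e(1/10) + 1/10·log_e(1/10)]
H(X,Y) = 2.1641 nats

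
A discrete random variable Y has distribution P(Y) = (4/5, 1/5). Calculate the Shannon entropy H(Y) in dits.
0.2173 dits

Shannon entropy is H(X) = -Σ p(x) log p(x).

For P = (4/5, 1/5):
H = -4/5 × log_10(4/5) -1/5 × log_10(1/5)
H = 0.2173 dits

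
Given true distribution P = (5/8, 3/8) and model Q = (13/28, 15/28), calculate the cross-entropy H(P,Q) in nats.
0.7136 nats

Cross-entropy: H(P,Q) = -Σ p(x) log q(x)

Alternatively: H(P,Q) = H(P) + D_KL(P||Q)
H(P) = 0.6616 nats
D_KL(P||Q) = 0.0520 nats

H(P,Q) = 0.6616 + 0.0520 = 0.7136 nats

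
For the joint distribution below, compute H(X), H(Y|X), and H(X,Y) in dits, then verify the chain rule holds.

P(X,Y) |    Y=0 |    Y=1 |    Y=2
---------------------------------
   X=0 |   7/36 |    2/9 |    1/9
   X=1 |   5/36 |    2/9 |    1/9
H(X,Y) = 0.7597, H(X) = 0.3004, H(Y|X) = 0.4594 (all in dits)

Chain rule: H(X,Y) = H(X) + H(Y|X)

Left side — joint entropy directly:
H(X,Y) = -Σ p(x,y) log p(x,y) = 0.7597 dits

Right side — compute H(Y|X) from the conditional distributions:
P(X) = (19/36, 17/36), so H(X) = 0.3004 dits
H(Y|X) = Σ_x P(X=x) · H(Y|X=x):
  P(Y|X=0) = (7/19, 8/19, 4/19), H(Y|X=0) = 0.4604, weight P(X=0) = 19/36
  P(Y|X=1) = (5/17, 8/17, 4/17), H(Y|X=1) = 0.4582, weight P(X=1) = 17/36
H(Y|X) = 0.4594 dits

H(X) + H(Y|X) = 0.3004 + 0.4594 = 0.7597 dits

Both sides equal 0.7597 dits. ✓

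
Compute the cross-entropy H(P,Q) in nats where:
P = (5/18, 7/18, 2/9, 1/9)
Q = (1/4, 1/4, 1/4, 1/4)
1.3863 nats

Cross-entropy: H(P,Q) = -Σ p(x) log q(x)

Alternatively: H(P,Q) = H(P) + D_KL(P||Q)
H(P) = 1.3015 nats
D_KL(P||Q) = 0.0848 nats

H(P,Q) = 1.3015 + 0.0848 = 1.3863 nats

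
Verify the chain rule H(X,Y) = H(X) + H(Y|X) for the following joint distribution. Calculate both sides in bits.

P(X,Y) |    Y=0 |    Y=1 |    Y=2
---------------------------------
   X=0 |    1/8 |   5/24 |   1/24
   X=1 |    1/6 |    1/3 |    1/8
H(X,Y) = 2.3717, H(X) = 0.9544, H(Y|X) = 1.4172 (all in bits)

Chain rule: H(X,Y) = H(X) + H(Y|X)

Left side — joint entropy directly:
H(X,Y) = -Σ p(x,y) log p(x,y) = 2.3717 bits

Right side — compute H(Y|X) from the conditional distributions:
P(X) = (3/8, 5/8), so H(X) = 0.9544 bits
H(Y|X) = Σ_x P(X=x) · H(Y|X=x):
  P(Y|X=0) = (1/3, 5/9, 1/9), H(Y|X=0) = 1.3516, weight P(X=0) = 3/8
  P(Y|X=1) = (4/15, 8/15, 1/5), H(Y|X=1) = 1.4566, weight P(X=1) = 5/8
H(Y|X) = 1.4172 bits

H(X) + H(Y|X) = 0.9544 + 1.4172 = 2.3717 bits

Both sides equal 2.3717 bits. ✓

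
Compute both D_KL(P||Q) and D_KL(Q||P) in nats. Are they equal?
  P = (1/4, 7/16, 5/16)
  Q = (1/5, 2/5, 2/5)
D_KL(P||Q) = 0.0178, D_KL(Q||P) = 0.0183

KL divergence is not symmetric: D_KL(P||Q) ≠ D_KL(Q||P) in general.

D_KL(P||Q) = 0.0178 nats
D_KL(Q||P) = 0.0183 nats

No, they are not equal!

This asymmetry is why KL divergence is not a true distance metric.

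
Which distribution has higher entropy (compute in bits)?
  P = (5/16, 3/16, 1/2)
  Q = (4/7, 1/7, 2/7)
P

Computing entropies in bits:
H(P) = 1.4772
H(Q) = 1.3788

Distribution P has higher entropy.

Intuition: The distribution closer to uniform (more spread out) has higher entropy.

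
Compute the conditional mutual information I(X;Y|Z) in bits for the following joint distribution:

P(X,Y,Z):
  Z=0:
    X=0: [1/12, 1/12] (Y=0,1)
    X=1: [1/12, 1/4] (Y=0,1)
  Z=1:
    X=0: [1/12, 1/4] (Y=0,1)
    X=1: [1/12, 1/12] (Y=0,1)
0.0441 bits

Conditional mutual information: I(X;Y|Z) = H(X|Z) + H(Y|Z) - H(X,Y|Z)

H(Z) = 1.0000
H(X,Z) = 1.9183 → H(X|Z) = 0.9183
H(Y,Z) = 1.9183 → H(Y|Z) = 0.9183
H(X,Y,Z) = 2.7925 → H(X,Y|Z) = 1.7925

I(X;Y|Z) = 0.9183 + 0.9183 - 1.7925 = 0.0441 bits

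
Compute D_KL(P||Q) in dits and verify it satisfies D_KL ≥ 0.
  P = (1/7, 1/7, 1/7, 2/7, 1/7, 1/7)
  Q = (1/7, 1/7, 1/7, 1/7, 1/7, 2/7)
0.0430 dits

KL divergence satisfies the Gibbs inequality: D_KL(P||Q) ≥ 0 for all distributions P, Q.

D_KL(P||Q) = Σ p(x) log(p(x)/q(x))
Term by term:
  x=0: 1/7 × log_10[(1/7)/(1/7)] = 0.0000
  x=1: 1/7 × log_10[(1/7)/(1/7)] = 0.0000
  x=2: 1/7 × log_10[(1/7)/(1/7)] = 0.0000
  x=3: 2/7 × log_10[(2/7)/(1/7)] = 0.0860
  x=4: 1/7 × log_10[(1/7)/(1/7)] = 0.0000
  x=5: 1/7 × log_10[(1/7)/(2/7)] = -0.0430
D_KL(P||Q) = 0.0430 dits

D_KL(P||Q) = 0.0430 ≥ 0 ✓

This non-negativity is a fundamental property: relative entropy cannot be negative because it measures how different Q is from P.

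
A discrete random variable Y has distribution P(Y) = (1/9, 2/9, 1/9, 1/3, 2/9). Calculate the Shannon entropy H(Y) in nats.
1.5230 nats

Shannon entropy is H(X) = -Σ p(x) log p(x).

For P = (1/9, 2/9, 1/9, 1/3, 2/9):
H = -1/9 × log_e(1/9) -2/9 × log_e(2/9) -1/9 × log_e(1/9) -1/3 × log_e(1/3) -2/9 × log_e(2/9)
H = 1.5230 nats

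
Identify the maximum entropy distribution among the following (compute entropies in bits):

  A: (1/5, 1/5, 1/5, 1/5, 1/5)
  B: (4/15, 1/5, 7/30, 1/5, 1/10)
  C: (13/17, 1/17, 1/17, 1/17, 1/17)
A

For a discrete distribution over n outcomes, entropy is maximized by the uniform distribution.

Computing entropies:
H(A) = 2.3219 bits
H(B) = 2.2594 bits
H(C) = 1.2577 bits

The uniform distribution (where all probabilities equal 1/5) achieves the maximum entropy of log_2(5) = 2.3219 bits.

Distribution A has the highest entropy.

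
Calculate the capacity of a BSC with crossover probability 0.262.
0.1703 bits

For a binary symmetric channel (BSC) with error probability p:
Capacity C = 1 - H(p) bits per symbol

where H(p) = -p log₂(p) - (1-p) log₂(1-p) is the binary entropy function.

H(0.262) = 0.8297 bits
C = 1 - 0.8297 = 0.1703 bits per symbol

This means we can reliably transmit up to 0.1703 bits of information per channel use.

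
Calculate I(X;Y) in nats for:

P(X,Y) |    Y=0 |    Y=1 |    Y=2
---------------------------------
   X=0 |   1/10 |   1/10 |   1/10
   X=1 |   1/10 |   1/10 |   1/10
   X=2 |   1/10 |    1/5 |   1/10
0.0138 nats

Mutual information: I(X;Y) = H(X) + H(Y) - H(X,Y)

Marginals:
P(X) = (3/10, 3/10, 2/5), H(X) = 1.0889 nats
P(Y) = (3/10, 2/5, 3/10), H(Y) = 1.0889 nats

Joint entropy: H(X,Y) = 2.1640 nats

I(X;Y) = 1.0889 + 1.0889 - 2.1640 = 0.0138 nats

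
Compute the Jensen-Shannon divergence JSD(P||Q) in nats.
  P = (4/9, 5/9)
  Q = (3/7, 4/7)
0.0001 nats

Jensen-Shannon divergence is:
JSD(P||Q) = 0.5 × D_KL(P||M) + 0.5 × D_KL(Q||M)
where M = 0.5 × (P + Q) is the mixture distribution.

M = 0.5 × (4/9, 5/9) + 0.5 × (3/7, 4/7) = (0.436508, 0.563492)

D_KL(P||M) = 0.0001 nats
D_KL(Q||M) = 0.0001 nats

JSD(P||Q) = 0.5 × 0.0001 + 0.5 × 0.0001 = 0.0001 nats

Unlike KL divergence, JSD is symmetric and bounded: 0 ≤ JSD ≤ log(2).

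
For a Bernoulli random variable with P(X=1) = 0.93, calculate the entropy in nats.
0.2536 nats

The binary entropy function is:
H(p) = -p log(p) - (1-p) log(1-p)

H(0.93) = -0.93 × log_e(0.93) - 0.07 × log_e(0.07)
H(0.93) = 0.2536 nats

Note: Binary entropy is maximized at p=0.5 (H=1 bit) and minimized at p=0 or p=1 (H=0).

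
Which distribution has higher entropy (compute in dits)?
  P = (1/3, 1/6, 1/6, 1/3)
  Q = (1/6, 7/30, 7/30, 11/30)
Q

Computing entropies in dits:
H(P) = 0.5775
H(Q) = 0.5844

Distribution Q has higher entropy.

Intuition: The distribution closer to uniform (more spread out) has higher entropy.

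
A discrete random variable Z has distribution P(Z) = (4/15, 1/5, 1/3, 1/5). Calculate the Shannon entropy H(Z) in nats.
1.3624 nats

Shannon entropy is H(X) = -Σ p(x) log p(x).

For P = (4/15, 1/5, 1/3, 1/5):
H = -4/15 × log_e(4/15) -1/5 × log_e(1/5) -1/3 × log_e(1/3) -1/5 × log_e(1/5)
H = 1.3624 nats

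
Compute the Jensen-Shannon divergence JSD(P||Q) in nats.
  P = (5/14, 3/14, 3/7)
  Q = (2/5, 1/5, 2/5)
0.0010 nats

Jensen-Shannon divergence is:
JSD(P||Q) = 0.5 × D_KL(P||M) + 0.5 × D_KL(Q||M)
where M = 0.5 × (P + Q) is the mixture distribution.

M = 0.5 × (5/14, 3/14, 3/7) + 0.5 × (2/5, 1/5, 2/5) = (0.378571, 0.207143, 0.414286)

D_KL(P||M) = 0.0010 nats
D_KL(Q||M) = 0.0010 nats

JSD(P||Q) = 0.5 × 0.0010 + 0.5 × 0.0010 = 0.0010 nats

Unlike KL divergence, JSD is symmetric and bounded: 0 ≤ JSD ≤ log(2).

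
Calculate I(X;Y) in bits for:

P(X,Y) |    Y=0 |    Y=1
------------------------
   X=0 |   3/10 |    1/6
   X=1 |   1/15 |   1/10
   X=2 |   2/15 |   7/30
0.0526 bits

Mutual information: I(X;Y) = H(X) + H(Y) - H(X,Y)

Marginals:
P(X) = (7/15, 1/6, 11/30), H(X) = 1.4747 bits
P(Y) = (1/2, 1/2), H(Y) = 1.0000 bits

Joint entropy: H(X,Y) = 2.4220 bits

I(X;Y) = 1.4747 + 1.0000 - 2.4220 = 0.0526 bits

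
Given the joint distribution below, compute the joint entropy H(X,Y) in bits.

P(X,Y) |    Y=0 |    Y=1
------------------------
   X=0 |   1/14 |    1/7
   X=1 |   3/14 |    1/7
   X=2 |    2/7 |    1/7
2.4677 bits

Joint entropy is H(X,Y) = -Σ_{x,y} p(x,y) log p(x,y).

Summing over all non-zero entries:
H(X,Y) = -[1/14·log_2(1/14) + 1/7·log_2(1/7) + 3/14·log_2(3/14) + 1/7·log_2(1/7) + 2/7·log_2(2/7) + 1/7·log_2(1/7)]
H(X,Y) = 2.4677 bits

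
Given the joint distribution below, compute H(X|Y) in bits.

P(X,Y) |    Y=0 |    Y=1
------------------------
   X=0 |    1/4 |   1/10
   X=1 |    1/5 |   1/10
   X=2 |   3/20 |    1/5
1.5328 bits

Using the chain rule: H(X|Y) = H(X,Y) - H(Y)

First, compute H(X,Y) = 2.5037 bits

Marginal P(Y) = (3/5, 2/5)
H(Y) = 0.9710 bits

H(X|Y) = H(X,Y) - H(Y) = 2.5037 - 0.9710 = 1.5328 bits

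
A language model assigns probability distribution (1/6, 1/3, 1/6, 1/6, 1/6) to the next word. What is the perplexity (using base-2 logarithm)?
4.7622

Perplexity is 2^H (or exp(H) for natural log).

First, H = -Σ p log p = 2.2516 bits
Perplexity = 2^2.2516 = 4.7622

Interpretation: The model's uncertainty is equivalent to choosing uniformly among 4.8 options.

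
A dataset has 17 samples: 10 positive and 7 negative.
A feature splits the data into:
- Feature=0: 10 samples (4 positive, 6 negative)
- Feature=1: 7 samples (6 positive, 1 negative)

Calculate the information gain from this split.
0.1626 bits

Information Gain = H(Y) - H(Y|Feature)

Before split:
P(positive) = 10/17 = 0.5882
H(Y) = 0.9774 bits

After split:
Feature=0: H = 0.9710 bits (weight = 10/17)
Feature=1: H = 0.5917 bits (weight = 7/17)
H(Y|Feature) = (10/17)×0.9710 + (7/17)×0.5917 = 0.8148 bits

Information Gain = 0.9774 - 0.8148 = 0.1626 bits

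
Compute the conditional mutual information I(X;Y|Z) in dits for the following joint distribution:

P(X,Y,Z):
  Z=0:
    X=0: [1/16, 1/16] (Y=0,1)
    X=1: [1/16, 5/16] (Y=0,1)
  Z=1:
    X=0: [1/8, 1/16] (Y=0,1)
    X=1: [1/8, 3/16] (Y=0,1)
0.0184 dits

Conditional mutual information: I(X;Y|Z) = H(X|Z) + H(Y|Z) - H(X,Y|Z)

H(Z) = 0.3010
H(X,Z) = 0.5668 → H(X|Z) = 0.2658
H(Y,Z) = 0.5737 → H(Y|Z) = 0.2726
H(X,Y,Z) = 0.8210 → H(X,Y|Z) = 0.5199

I(X;Y|Z) = 0.2658 + 0.2726 - 0.5199 = 0.0184 dits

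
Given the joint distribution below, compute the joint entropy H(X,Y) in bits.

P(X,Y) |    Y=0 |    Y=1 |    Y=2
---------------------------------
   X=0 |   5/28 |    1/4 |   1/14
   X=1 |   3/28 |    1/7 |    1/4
2.4621 bits

Joint entropy is H(X,Y) = -Σ_{x,y} p(x,y) log p(x,y).

Summing over all non-zero entries:
H(X,Y) = -[5/28·log_2(5/28) + 1/4·log_2(1/4) + 1/14·log_2(1/14) + 3/28·log_2(3/28) + 1/7·log_2(1/7) + 1/4·log_2(1/4)]
H(X,Y) = 2.4621 bits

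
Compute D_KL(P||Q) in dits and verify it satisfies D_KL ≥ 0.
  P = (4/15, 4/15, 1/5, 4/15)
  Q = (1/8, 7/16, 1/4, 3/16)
0.0518 dits

KL divergence satisfies the Gibbs inequality: D_KL(P||Q) ≥ 0 for all distributions P, Q.

D_KL(P||Q) = Σ p(x) log(p(x)/q(x))
Term by term:
  x=0: 4/15 × log_10[(4/15)/(1/8)] = 0.0877
  x=1: 4/15 × log_10[(4/15)/(7/16)] = -0.0573
  x=2: 1/5 × log_10[(1/5)/(1/4)] = -0.0194
  x=3: 4/15 × log_10[(4/15)/(3/16)] = 0.0408
D_KL(P||Q) = 0.0518 dits

D_KL(P||Q) = 0.0518 ≥ 0 ✓

This non-negativity is a fundamental property: relative entropy cannot be negative because it measures how different Q is from P.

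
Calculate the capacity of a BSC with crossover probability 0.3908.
0.0347 bits

For a binary symmetric channel (BSC) with error probability p:
Capacity C = 1 - H(p) bits per symbol

where H(p) = -p log₂(p) - (1-p) log₂(1-p) is the binary entropy function.

H(0.3908) = 0.9653 bits
C = 1 - 0.9653 = 0.0347 bits per symbol

This means we can reliably transmit up to 0.0347 bits of information per channel use.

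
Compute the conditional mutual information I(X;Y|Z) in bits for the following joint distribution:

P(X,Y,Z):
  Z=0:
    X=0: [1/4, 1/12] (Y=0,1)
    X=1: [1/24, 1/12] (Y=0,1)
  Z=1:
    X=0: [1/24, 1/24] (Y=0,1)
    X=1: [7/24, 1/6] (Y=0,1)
0.0521 bits

Conditional mutual information: I(X;Y|Z) = H(X|Z) + H(Y|Z) - H(X,Y|Z)

H(Z) = 0.9950
H(X,Z) = 1.7179 → H(X|Z) = 0.7230
H(Y,Z) = 1.9491 → H(Y|Z) = 0.9541
H(X,Y,Z) = 2.6199 → H(X,Y|Z) = 1.6249

I(X;Y|Z) = 0.7230 + 0.9541 - 1.6249 = 0.0521 bits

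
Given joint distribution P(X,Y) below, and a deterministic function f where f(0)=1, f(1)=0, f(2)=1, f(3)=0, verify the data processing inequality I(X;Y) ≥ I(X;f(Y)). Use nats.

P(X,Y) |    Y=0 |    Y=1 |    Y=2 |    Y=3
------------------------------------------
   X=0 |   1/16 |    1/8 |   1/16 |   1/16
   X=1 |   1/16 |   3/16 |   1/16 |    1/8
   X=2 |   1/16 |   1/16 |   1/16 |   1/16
I(X;Y) = 0.0205, I(X;f(Y)) = 0.0162, inequality holds: 0.0205 ≥ 0.0162

Data Processing Inequality: For any Markov chain X → Y → Z, we have I(X;Y) ≥ I(X;Z).

Here Z = f(Y) is a deterministic function of Y, forming X → Y → Z.

Original I(X;Y) = 0.0205 nats

After applying f:
P(X,Z) where Z=f(Y):
- P(X,Z=0) = P(X,Y=1) + P(X,Y=3)
- P(X,Z=1) = P(X,Y=0) + P(X,Y=2)

I(X;Z) = I(X;f(Y)) = 0.0162 nats

Verification: 0.0205 ≥ 0.0162 ✓

Information cannot be created by processing; the function f can only lose information about X.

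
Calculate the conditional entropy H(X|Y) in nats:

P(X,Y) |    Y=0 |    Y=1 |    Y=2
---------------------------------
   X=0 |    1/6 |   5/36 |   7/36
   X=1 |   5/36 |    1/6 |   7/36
0.6906 nats

Using the chain rule: H(X|Y) = H(X,Y) - H(Y)

First, compute H(X,Y) = 1.7825 nats

Marginal P(Y) = (11/36, 11/36, 7/18)
H(Y) = 1.0918 nats

H(X|Y) = H(X,Y) - H(Y) = 1.7825 - 1.0918 = 0.6906 nats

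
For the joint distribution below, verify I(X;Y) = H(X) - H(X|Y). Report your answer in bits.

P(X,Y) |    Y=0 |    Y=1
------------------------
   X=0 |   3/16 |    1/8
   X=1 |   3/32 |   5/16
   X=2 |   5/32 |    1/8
I(X;Y) = 0.0899 bits

Mutual information has multiple equivalent forms:
- I(X;Y) = H(X) - H(X|Y)
- I(X;Y) = H(Y) - H(Y|X)
- I(X;Y) = H(X) + H(Y) - H(X,Y)

Computing all quantities:
H(X) = 1.5671, H(Y) = 0.9887, H(X,Y) = 2.4658
H(X|Y) = 1.4771, H(Y|X) = 0.8988

Verification:
H(X) - H(X|Y) = 1.5671 - 1.4771 = 0.0899
H(Y) - H(Y|X) = 0.9887 - 0.8988 = 0.0899
H(X) + H(Y) - H(X,Y) = 1.5671 + 0.9887 - 2.4658 = 0.0899

All forms give I(X;Y) = 0.0899 bits. ✓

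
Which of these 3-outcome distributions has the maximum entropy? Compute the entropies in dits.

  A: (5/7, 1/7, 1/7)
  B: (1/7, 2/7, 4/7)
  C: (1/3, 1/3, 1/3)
C

For a discrete distribution over n outcomes, entropy is maximized by the uniform distribution.

Computing entropies:
H(A) = 0.3458 dits
H(B) = 0.4151 dits
H(C) = 0.4771 dits

The uniform distribution (where all probabilities equal 1/3) achieves the maximum entropy of log_10(3) = 0.4771 dits.

Distribution C has the highest entropy.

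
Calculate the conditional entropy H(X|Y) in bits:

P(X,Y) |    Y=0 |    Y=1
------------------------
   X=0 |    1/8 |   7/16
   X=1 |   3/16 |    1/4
0.9536 bits

Using the chain rule: H(X|Y) = H(X,Y) - H(Y)

First, compute H(X,Y) = 1.8496 bits

Marginal P(Y) = (5/16, 11/16)
H(Y) = 0.8960 bits

H(X|Y) = H(X,Y) - H(Y) = 1.8496 - 0.8960 = 0.9536 bits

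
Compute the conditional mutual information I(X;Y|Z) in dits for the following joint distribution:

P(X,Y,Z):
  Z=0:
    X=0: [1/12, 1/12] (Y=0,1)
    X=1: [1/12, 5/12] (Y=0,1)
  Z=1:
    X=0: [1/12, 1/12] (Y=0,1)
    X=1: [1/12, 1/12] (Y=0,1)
0.0148 dits

Conditional mutual information: I(X;Y|Z) = H(X|Z) + H(Y|Z) - H(X,Y|Z)

H(Z) = 0.2764
H(X,Z) = 0.5396 → H(X|Z) = 0.2632
H(Y,Z) = 0.5396 → H(Y|Z) = 0.2632
H(X,Y,Z) = 0.7879 → H(X,Y|Z) = 0.5115

I(X;Y|Z) = 0.2632 + 0.2632 - 0.5115 = 0.0148 dits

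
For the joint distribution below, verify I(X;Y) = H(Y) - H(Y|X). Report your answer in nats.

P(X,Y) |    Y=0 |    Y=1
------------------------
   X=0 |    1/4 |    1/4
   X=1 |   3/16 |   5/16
I(X;Y) = 0.0080 nats

Mutual information has multiple equivalent forms:
- I(X;Y) = H(X) - H(X|Y)
- I(X;Y) = H(Y) - H(Y|X)
- I(X;Y) = H(X) + H(Y) - H(X,Y)

Computing all quantities:
H(X) = 0.6931, H(Y) = 0.6853, H(X,Y) = 1.3705
H(X|Y) = 0.6852, H(Y|X) = 0.6774

Verification:
H(X) - H(X|Y) = 0.6931 - 0.6852 = 0.0080
H(Y) - H(Y|X) = 0.6853 - 0.6774 = 0.0080
H(X) + H(Y) - H(X,Y) = 0.6931 + 0.6853 - 1.3705 = 0.0080

All forms give I(X;Y) = 0.0080 nats. ✓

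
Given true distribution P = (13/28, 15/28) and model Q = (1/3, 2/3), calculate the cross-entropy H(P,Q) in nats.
0.7273 nats

Cross-entropy: H(P,Q) = -Σ p(x) log q(x)

Alternatively: H(P,Q) = H(P) + D_KL(P||Q)
H(P) = 0.6906 nats
D_KL(P||Q) = 0.0367 nats

H(P,Q) = 0.6906 + 0.0367 = 0.7273 nats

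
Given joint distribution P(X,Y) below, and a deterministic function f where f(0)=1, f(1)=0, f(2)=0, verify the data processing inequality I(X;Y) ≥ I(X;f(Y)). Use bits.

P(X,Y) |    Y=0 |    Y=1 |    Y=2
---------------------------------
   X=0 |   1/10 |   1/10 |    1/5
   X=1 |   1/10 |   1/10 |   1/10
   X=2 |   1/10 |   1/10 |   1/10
I(X;Y) = 0.0200, I(X;f(Y)) = 0.0058, inequality holds: 0.0200 ≥ 0.0058

Data Processing Inequality: For any Markov chain X → Y → Z, we have I(X;Y) ≥ I(X;Z).

Here Z = f(Y) is a deterministic function of Y, forming X → Y → Z.

Original I(X;Y) = 0.0200 bits

After applying f:
P(X,Z) where Z=f(Y):
- P(X,Z=0) = P(X,Y=1) + P(X,Y=2)
- P(X,Z=1) = P(X,Y=0)

I(X;Z) = I(X;f(Y)) = 0.0058 bits

Verification: 0.0200 ≥ 0.0058 ✓

Information cannot be created by processing; the function f can only lose information about X.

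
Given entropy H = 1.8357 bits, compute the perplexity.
3.5694

Perplexity is 2^H (or exp(H) for natural log).

H = 1.8357 bits
Perplexity = 2^1.8357 = 3.5694

Interpretation: The model's uncertainty is equivalent to choosing uniformly among 3.6 options.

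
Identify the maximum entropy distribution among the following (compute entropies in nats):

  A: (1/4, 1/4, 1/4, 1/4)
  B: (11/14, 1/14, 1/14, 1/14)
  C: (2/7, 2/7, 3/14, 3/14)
A

For a discrete distribution over n outcomes, entropy is maximized by the uniform distribution.

Computing entropies:
H(A) = 1.3863 nats
H(B) = 0.7550 nats
H(C) = 1.3761 nats

The uniform distribution (where all probabilities equal 1/4) achieves the maximum entropy of log_e(4) = 1.3863 nats.

Distribution A has the highest entropy.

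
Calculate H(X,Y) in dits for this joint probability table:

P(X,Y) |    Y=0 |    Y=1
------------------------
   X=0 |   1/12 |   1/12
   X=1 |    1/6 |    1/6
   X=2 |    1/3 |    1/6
0.7280 dits

Joint entropy is H(X,Y) = -Σ_{x,y} p(x,y) log p(x,y).

Summing over all non-zero entries:
H(X,Y) = -[1/12·log_10(1/12) + 1/12·log_10(1/12) + 1/6·log_10(1/6) + 1/6·log_10(1/6) + 1/3·log_10(1/3) + 1/6·log_10(1/6)]
H(X,Y) = 0.7280 dits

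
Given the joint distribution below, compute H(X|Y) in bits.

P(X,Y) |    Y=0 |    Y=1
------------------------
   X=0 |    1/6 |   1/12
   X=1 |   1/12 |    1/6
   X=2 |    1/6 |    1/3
1.4384 bits

Using the chain rule: H(X|Y) = H(X,Y) - H(Y)

First, compute H(X,Y) = 2.4183 bits

Marginal P(Y) = (5/12, 7/12)
H(Y) = 0.9799 bits

H(X|Y) = H(X,Y) - H(Y) = 2.4183 - 0.9799 = 1.4384 bits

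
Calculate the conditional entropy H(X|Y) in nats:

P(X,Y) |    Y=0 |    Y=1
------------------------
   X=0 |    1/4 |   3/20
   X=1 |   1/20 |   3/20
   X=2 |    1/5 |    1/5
1.0161 nats

Using the chain rule: H(X|Y) = H(X,Y) - H(Y)

First, compute H(X,Y) = 1.7093 nats

Marginal P(Y) = (1/2, 1/2)
H(Y) = 0.6931 nats

H(X|Y) = H(X,Y) - H(Y) = 1.7093 - 0.6931 = 1.0161 nats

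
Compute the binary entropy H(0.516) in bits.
0.9993 bits

The binary entropy function is:
H(p) = -p log(p) - (1-p) log(1-p)

H(0.516) = -0.516 × log_2(0.516) - 0.484 × log_2(0.484)
H(0.516) = 0.9993 bits

Note: Binary entropy is maximized at p=0.5 (H=1 bit) and minimized at p=0 or p=1 (H=0).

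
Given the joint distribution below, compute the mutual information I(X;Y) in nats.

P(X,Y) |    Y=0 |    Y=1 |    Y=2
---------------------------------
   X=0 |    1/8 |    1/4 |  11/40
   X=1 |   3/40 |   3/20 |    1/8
0.0021 nats

Mutual information: I(X;Y) = H(X) + H(Y) - H(X,Y)

Marginals:
P(X) = (13/20, 7/20), H(X) = 0.6474 nats
P(Y) = (1/5, 2/5, 2/5), H(Y) = 1.0549 nats

Joint entropy: H(X,Y) = 1.7003 nats

I(X;Y) = 0.6474 + 1.0549 - 1.7003 = 0.0021 nats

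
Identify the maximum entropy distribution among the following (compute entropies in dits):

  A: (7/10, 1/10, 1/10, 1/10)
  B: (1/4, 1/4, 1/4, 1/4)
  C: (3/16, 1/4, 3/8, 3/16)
B

For a discrete distribution over n outcomes, entropy is maximized by the uniform distribution.

Computing entropies:
H(A) = 0.4084 dits
H(B) = 0.6021 dits
H(C) = 0.5829 dits

The uniform distribution (where all probabilities equal 1/4) achieves the maximum entropy of log_10(4) = 0.6021 dits.

Distribution B has the highest entropy.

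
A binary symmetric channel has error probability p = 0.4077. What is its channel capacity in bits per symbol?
0.0247 bits

For a binary symmetric channel (BSC) with error probability p:
Capacity C = 1 - H(p) bits per symbol

where H(p) = -p log₂(p) - (1-p) log₂(1-p) is the binary entropy function.

H(0.4077) = 0.9753 bits
C = 1 - 0.9753 = 0.0247 bits per symbol

This means we can reliably transmit up to 0.0247 bits of information per channel use.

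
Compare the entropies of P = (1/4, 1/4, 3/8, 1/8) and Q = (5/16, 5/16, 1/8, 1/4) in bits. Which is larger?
Q

Computing entropies in bits:
H(P) = 1.9056
H(Q) = 1.9238

Distribution Q has higher entropy.

Intuition: The distribution closer to uniform (more spread out) has higher entropy.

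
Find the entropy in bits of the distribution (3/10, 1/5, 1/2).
1.4855 bits

Shannon entropy is H(X) = -Σ p(x) log p(x).

For P = (3/10, 1/5, 1/2):
H = -3/10 × log_2(3/10) -1/5 × log_2(1/5) -1/2 × log_2(1/2)
H = 1.4855 bits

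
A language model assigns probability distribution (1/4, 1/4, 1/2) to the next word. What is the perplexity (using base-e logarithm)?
2.8284

Perplexity is e^H (or exp(H) for natural log).

First, H = -Σ p log p = 1.0397 nats
Perplexity = e^1.0397 = 2.8284

Interpretation: The model's uncertainty is equivalent to choosing uniformly among 2.8 options.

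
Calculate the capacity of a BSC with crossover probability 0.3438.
0.0716 bits

For a binary symmetric channel (BSC) with error probability p:
Capacity C = 1 - H(p) bits per symbol

where H(p) = -p log₂(p) - (1-p) log₂(1-p) is the binary entropy function.

H(0.3438) = 0.9284 bits
C = 1 - 0.9284 = 0.0716 bits per symbol

This means we can reliably transmit up to 0.0716 bits of information per channel use.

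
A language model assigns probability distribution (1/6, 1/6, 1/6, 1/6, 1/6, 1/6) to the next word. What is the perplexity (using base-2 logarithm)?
6.0000

Perplexity is 2^H (or exp(H) for natural log).

First, H = -Σ p log p = 2.5850 bits
Perplexity = 2^2.5850 = 6.0000

Interpretation: The model's uncertainty is equivalent to choosing uniformly among 6.0 options.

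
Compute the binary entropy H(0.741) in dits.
0.2484 dits

The binary entropy function is:
H(p) = -p log(p) - (1-p) log(1-p)

H(0.741) = -0.741 × log_10(0.741) - 0.259 × log_10(0.259)
H(0.741) = 0.2484 dits

Note: Binary entropy is maximized at p=0.5 (H=1 bit) and minimized at p=0 or p=1 (H=0).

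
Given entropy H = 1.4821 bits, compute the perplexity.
2.7936

Perplexity is 2^H (or exp(H) for natural log).

H = 1.4821 bits
Perplexity = 2^1.4821 = 2.7936

Interpretation: The model's uncertainty is equivalent to choosing uniformly among 2.8 options.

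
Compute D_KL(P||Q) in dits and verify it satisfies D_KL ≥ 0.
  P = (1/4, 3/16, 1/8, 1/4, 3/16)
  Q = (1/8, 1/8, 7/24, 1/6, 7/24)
0.0703 dits

KL divergence satisfies the Gibbs inequality: D_KL(P||Q) ≥ 0 for all distributions P, Q.

D_KL(P||Q) = Σ p(x) log(p(x)/q(x))
Term by term:
  x=0: 1/4 × log_10[(1/4)/(1/8)] = 0.0753
  x=1: 3/16 × log_10[(3/16)/(1/8)] = 0.0330
  x=2: 1/8 × log_10[(1/8)/(7/24)] = -0.0460
  x=3: 1/4 × log_10[(1/4)/(1/6)] = 0.0440
  x=4: 3/16 × log_10[(3/16)/(7/24)] = -0.0360
D_KL(P||Q) = 0.0703 dits

D_KL(P||Q) = 0.0703 ≥ 0 ✓

This non-negativity is a fundamental property: relative entropy cannot be negative because it measures how different Q is from P.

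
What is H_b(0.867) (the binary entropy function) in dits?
0.1703 dits

The binary entropy function is:
H(p) = -p log(p) - (1-p) log(1-p)

H(0.867) = -0.867 × log_10(0.867) - 0.133 × log_10(0.133)
H(0.867) = 0.1703 dits

Note: Binary entropy is maximized at p=0.5 (H=1 bit) and minimized at p=0 or p=1 (H=0).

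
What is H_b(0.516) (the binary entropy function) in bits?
0.9993 bits

The binary entropy function is:
H(p) = -p log(p) - (1-p) log(1-p)

H(0.516) = -0.516 × log_2(0.516) - 0.484 × log_2(0.484)
H(0.516) = 0.9993 bits

Note: Binary entropy is maximized at p=0.5 (H=1 bit) and minimized at p=0 or p=1 (H=0).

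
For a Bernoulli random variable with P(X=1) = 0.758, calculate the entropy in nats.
0.5534 nats

The binary entropy function is:
H(p) = -p log(p) - (1-p) log(1-p)

H(0.758) = -0.758 × log_e(0.758) - 0.242 × log_e(0.242)
H(0.758) = 0.5534 nats

Note: Binary entropy is maximized at p=0.5 (H=1 bit) and minimized at p=0 or p=1 (H=0).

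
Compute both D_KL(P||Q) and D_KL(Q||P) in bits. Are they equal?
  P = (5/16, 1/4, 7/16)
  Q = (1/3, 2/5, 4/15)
D_KL(P||Q) = 0.1139, D_KL(Q||P) = 0.1118

KL divergence is not symmetric: D_KL(P||Q) ≠ D_KL(Q||P) in general.

D_KL(P||Q) = 0.1139 bits
D_KL(Q||P) = 0.1118 bits

No, they are not equal!

This asymmetry is why KL divergence is not a true distance metric.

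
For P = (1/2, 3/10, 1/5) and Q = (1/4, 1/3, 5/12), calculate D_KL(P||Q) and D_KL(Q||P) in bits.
D_KL(P||Q) = 0.2426, D_KL(Q||P) = 0.2419

KL divergence is not symmetric: D_KL(P||Q) ≠ D_KL(Q||P) in general.

D_KL(P||Q) = 0.2426 bits
D_KL(Q||P) = 0.2419 bits

No, they are not equal!

This asymmetry is why KL divergence is not a true distance metric.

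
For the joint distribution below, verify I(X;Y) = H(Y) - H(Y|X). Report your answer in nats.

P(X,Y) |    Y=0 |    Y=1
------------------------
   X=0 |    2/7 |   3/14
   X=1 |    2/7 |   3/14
I(X;Y) = 0.0000 nats

Mutual information has multiple equivalent forms:
- I(X;Y) = H(X) - H(X|Y)
- I(X;Y) = H(Y) - H(Y|X)
- I(X;Y) = H(X) + H(Y) - H(X,Y)

Computing all quantities:
H(X) = 0.6931, H(Y) = 0.6829, H(X,Y) = 1.3761
H(X|Y) = 0.6931, H(Y|X) = 0.6829

Verification:
H(X) - H(X|Y) = 0.6931 - 0.6931 = 0.0000
H(Y) - H(Y|X) = 0.6829 - 0.6829 = 0.0000
H(X) + H(Y) - H(X,Y) = 0.6931 + 0.6829 - 1.3761 = 0.0000

All forms give I(X;Y) = 0.0000 nats. ✓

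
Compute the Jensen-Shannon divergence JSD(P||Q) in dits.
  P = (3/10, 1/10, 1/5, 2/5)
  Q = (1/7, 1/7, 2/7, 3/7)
0.0088 dits

Jensen-Shannon divergence is:
JSD(P||Q) = 0.5 × D_KL(P||M) + 0.5 × D_KL(Q||M)
where M = 0.5 × (P + Q) is the mixture distribution.

M = 0.5 × (3/10, 1/10, 1/5, 2/5) + 0.5 × (1/7, 1/7, 2/7, 3/7) = (0.221429, 0.121429, 0.242857, 0.414286)

D_KL(P||M) = 0.0082 dits
D_KL(Q||M) = 0.0094 dits

JSD(P||Q) = 0.5 × 0.0082 + 0.5 × 0.0094 = 0.0088 dits

Unlike KL divergence, JSD is symmetric and bounded: 0 ≤ JSD ≤ log(2).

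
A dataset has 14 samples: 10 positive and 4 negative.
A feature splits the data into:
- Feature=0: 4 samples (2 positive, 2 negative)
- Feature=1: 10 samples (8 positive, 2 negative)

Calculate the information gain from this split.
0.0617 bits

Information Gain = H(Y) - H(Y|Feature)

Before split:
P(positive) = 10/14 = 0.7143
H(Y) = 0.8631 bits

After split:
Feature=0: H = 1.0000 bits (weight = 4/14)
Feature=1: H = 0.7219 bits (weight = 10/14)
H(Y|Feature) = (4/14)×1.0000 + (10/14)×0.7219 = 0.8014 bits

Information Gain = 0.8631 - 0.8014 = 0.0617 bits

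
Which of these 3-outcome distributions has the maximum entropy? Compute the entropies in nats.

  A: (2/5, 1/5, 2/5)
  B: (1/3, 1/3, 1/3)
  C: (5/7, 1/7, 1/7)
B

For a discrete distribution over n outcomes, entropy is maximized by the uniform distribution.

Computing entropies:
H(A) = 1.0549 nats
H(B) = 1.0986 nats
H(C) = 0.7963 nats

The uniform distribution (where all probabilities equal 1/3) achieves the maximum entropy of log_e(3) = 1.0986 nats.

Distribution B has the highest entropy.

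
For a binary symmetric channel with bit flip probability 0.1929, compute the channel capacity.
0.2925 bits

For a binary symmetric channel (BSC) with error probability p:
Capacity C = 1 - H(p) bits per symbol

where H(p) = -p log₂(p) - (1-p) log₂(1-p) is the binary entropy function.

H(0.1929) = 0.7075 bits
C = 1 - 0.7075 = 0.2925 bits per symbol

This means we can reliably transmit up to 0.2925 bits of information per channel use.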